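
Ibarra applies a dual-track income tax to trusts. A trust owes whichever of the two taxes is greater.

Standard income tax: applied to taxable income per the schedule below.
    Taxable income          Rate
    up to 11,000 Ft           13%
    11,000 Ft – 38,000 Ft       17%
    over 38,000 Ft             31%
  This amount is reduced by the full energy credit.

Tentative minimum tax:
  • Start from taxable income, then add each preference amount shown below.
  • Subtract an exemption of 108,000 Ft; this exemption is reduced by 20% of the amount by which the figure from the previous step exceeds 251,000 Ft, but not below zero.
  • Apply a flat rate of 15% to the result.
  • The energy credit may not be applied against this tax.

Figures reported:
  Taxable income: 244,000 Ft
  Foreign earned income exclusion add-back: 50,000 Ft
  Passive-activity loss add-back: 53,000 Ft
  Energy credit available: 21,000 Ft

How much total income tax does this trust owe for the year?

48,880 Ft

Tentative minimum tax:
  Adjusted income: 244,000 Ft + 50,000 Ft + 53,000 Ft = 347,000 Ft
  Exemption: 108,000 Ft − 20% × (347,000 Ft − 251,000 Ft) = 108,000 Ft − 19,200 Ft = 88,800 Ft
  Base: 347,000 Ft − 88,800 Ft = 258,200 Ft
  258,200 Ft × 15% = 38,730 Ft

Standard income tax:
  11,000 Ft × 13% = 1,430 Ft
  27,000 Ft × 17% = 4,590 Ft
  206,000 Ft × 31% = 63,860 Ft
  → 69,880 Ft
  Less energy credit 21,000 Ft → 48,880 Ft

48,880 Ft > 38,730 Ft, so the standard income tax governs.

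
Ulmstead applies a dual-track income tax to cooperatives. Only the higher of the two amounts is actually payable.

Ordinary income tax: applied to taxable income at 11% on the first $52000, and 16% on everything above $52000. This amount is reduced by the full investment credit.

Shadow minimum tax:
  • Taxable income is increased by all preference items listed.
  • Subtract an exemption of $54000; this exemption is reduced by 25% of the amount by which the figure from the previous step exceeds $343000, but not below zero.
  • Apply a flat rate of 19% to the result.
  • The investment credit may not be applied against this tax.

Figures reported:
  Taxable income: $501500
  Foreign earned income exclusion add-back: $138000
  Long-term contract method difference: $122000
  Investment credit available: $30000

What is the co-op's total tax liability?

Ordinary income tax:
  $52000 × 11% = $5720
  $449500 × 16% = $71920
  → $77640
  Less investment credit $30000 → $47640

Shadow minimum tax:
  Adjusted income: $501500 + $138000 + $122000 = $761500
  Exemption: 25% × ($761500 − $343000) = $104625 ≥ $54000, so the exemption is fully phased out
  Base: $761500 − $0 = $761500
  $761500 × 19% = $144685

$144685 > $47640, so the shadow minimum tax is the binding amount.

$144685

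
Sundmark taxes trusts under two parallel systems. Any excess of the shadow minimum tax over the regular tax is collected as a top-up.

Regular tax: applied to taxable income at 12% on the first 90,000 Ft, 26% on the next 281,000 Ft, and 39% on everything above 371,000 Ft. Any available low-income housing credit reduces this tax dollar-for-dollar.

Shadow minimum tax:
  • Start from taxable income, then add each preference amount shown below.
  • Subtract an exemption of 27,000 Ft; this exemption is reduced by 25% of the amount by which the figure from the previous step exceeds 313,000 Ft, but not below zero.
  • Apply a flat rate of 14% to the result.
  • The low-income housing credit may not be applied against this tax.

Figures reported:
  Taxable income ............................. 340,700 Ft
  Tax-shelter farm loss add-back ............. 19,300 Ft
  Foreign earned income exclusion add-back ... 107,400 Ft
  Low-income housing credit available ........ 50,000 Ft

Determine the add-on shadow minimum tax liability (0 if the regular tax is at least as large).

39,454 Ft

Shadow minimum tax:
  Adjusted income: 340,700 Ft + 19,300 Ft + 107,400 Ft = 467,400 Ft
  Exemption: 25% × (467,400 Ft − 313,000 Ft) = 38,600 Ft ≥ 27,000 Ft, so the exemption is fully phased out
  Base: 467,400 Ft − 0 Ft = 467,400 Ft
  467,400 Ft × 14% = 65,436 Ft

Regular tax:
  90,000 Ft × 12% = 10,800 Ft
  250,700 Ft × 26% = 65,182 Ft
  → 75,982 Ft
  Less low-income housing credit 50,000 Ft → 25,982 Ft

Excess of shadow minimum tax over regular tax: 65,436 Ft − 25,982 Ft = 39,454 Ft.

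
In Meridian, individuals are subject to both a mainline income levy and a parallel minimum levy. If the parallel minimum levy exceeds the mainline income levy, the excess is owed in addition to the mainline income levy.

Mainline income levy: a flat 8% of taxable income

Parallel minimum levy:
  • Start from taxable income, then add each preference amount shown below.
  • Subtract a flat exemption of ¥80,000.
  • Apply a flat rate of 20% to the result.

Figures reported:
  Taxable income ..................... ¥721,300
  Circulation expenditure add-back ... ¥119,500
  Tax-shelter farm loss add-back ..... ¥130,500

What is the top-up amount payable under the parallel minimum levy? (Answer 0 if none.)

¥120,556

Parallel minimum levy:
  Adjusted income: ¥721,300 + ¥119,500 + ¥130,500 = ¥971,300
  Less exemption ¥80,000 → base ¥891,300
  ¥891,300 × 20% = ¥178,260

Mainline income levy:
  ¥721,300 × 8% = ¥57,704

Excess of parallel minimum levy over mainline income levy: ¥178,260 − ¥57,704 = ¥120,556.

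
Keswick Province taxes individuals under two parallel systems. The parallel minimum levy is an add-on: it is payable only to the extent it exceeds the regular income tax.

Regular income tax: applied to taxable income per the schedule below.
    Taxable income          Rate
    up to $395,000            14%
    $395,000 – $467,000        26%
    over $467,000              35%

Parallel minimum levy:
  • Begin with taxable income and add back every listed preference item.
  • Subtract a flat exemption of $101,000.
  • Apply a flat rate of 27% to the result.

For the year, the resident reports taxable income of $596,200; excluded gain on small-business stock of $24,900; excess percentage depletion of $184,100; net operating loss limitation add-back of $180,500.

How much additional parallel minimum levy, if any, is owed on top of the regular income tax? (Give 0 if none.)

Regular income tax:
  $395,000 × 14% = $55,300
  $72,000 × 26% = $18,720
  $129,200 × 35% = $45,220
  → $119,240

Parallel minimum levy:
  Adjusted income: $596,200 + $24,900 + $184,100 + $180,500 = $985,700
  Less exemption $101,000 → base $884,700
  $884,700 × 27% = $238,869

Excess of parallel minimum levy over regular income tax: $238,869 − $119,240 = $119,629.

$119,629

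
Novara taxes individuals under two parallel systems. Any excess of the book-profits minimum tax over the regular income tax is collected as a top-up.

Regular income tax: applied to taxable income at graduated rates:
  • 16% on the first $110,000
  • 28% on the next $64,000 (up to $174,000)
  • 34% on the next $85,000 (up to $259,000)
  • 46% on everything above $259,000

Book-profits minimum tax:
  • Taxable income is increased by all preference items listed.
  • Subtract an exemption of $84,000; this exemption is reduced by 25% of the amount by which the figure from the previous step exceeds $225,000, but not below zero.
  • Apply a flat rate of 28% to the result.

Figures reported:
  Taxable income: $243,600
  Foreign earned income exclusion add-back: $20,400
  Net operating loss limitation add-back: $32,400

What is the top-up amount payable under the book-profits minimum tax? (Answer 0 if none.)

Book-profits minimum tax:
  Adjusted income: $243,600 + $20,400 + $32,400 = $296,400
  Exemption: $84,000 − 25% × ($296,400 − $225,000) = $84,000 − $17,850 = $66,150
  Base: $296,400 − $66,150 = $230,250
  $230,250 × 28% = $64,470

Regular income tax:
  $110,000 × 16% = $17,600
  $64,000 × 28% = $17,920
  $69,600 × 34% = $23,664
  → $59,184

Excess of book-profits minimum tax over regular income tax: $64,470 − $59,184 = $5,286.

$5,286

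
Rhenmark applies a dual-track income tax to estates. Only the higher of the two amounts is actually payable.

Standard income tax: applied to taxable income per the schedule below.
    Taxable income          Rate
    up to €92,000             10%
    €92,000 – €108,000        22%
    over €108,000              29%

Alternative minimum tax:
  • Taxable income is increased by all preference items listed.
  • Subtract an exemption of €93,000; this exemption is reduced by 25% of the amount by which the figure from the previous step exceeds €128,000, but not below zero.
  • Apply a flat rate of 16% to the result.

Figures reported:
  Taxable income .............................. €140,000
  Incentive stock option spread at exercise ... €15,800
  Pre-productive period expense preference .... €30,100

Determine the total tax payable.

€22,000

Standard income tax:
  €92,000 × 10% = €9,200
  €16,000 × 22% = €3,520
  €32,000 × 29% = €9,280
  → €22,000

Alternative minimum tax:
  Adjusted income: €140,000 + €15,800 + €30,100 = €185,900
  Exemption: €93,000 − 25% × (€185,900 − €128,000) = €93,000 − €14,475 = €78,525
  Base: €185,900 − €78,525 = €107,375
  €107,375 × 16% = €17,180

€22,000 > €17,180, so the standard income tax governs.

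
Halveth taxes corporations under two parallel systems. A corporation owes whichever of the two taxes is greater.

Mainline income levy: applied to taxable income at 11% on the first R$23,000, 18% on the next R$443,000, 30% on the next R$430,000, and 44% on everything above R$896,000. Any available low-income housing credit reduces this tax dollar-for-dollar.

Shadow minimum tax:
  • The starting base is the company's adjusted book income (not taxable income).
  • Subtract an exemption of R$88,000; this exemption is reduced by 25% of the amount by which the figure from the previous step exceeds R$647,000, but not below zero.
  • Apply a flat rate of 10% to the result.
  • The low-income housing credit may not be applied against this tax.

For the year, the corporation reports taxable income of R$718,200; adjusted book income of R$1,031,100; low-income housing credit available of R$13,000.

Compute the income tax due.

R$144,930

Mainline income levy:
  R$23,000 × 11% = R$2,530
  R$443,000 × 18% = R$79,740
  R$252,200 × 30% = R$75,660
  → R$157,930
  Less low-income housing credit R$13,000 → R$144,930

Shadow minimum tax:
  Base (adjusted book income): R$1,031,100
  Exemption: 25% × (R$1,031,100 − R$647,000) = R$96,025 ≥ R$88,000, so the exemption is fully phased out
  Base: R$1,031,100 − R$0 = R$1,031,100
  R$1,031,100 × 10% = R$103,110

R$144,930 > R$103,110, so the mainline income levy governs.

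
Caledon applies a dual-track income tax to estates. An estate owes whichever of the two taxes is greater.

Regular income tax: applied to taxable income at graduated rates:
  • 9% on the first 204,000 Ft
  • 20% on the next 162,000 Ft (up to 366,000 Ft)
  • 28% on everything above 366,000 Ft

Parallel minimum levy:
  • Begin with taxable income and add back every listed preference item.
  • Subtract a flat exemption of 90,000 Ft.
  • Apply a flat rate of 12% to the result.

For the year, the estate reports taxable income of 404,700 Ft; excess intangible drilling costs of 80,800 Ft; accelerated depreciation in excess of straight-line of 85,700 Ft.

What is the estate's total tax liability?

Regular income tax:
  204,000 Ft × 9% = 18,360 Ft
  162,000 Ft × 20% = 32,400 Ft
  38,700 Ft × 28% = 10,836 Ft
  → 61,596 Ft

Parallel minimum levy:
  Adjusted income: 404,700 Ft + 80,800 Ft + 85,700 Ft = 571,200 Ft
  Less exemption 90,000 Ft → base 481,200 Ft
  481,200 Ft × 12% = 57,744 Ft

61,596 Ft > 57,744 Ft, so the regular income tax governs.

61,596 Ft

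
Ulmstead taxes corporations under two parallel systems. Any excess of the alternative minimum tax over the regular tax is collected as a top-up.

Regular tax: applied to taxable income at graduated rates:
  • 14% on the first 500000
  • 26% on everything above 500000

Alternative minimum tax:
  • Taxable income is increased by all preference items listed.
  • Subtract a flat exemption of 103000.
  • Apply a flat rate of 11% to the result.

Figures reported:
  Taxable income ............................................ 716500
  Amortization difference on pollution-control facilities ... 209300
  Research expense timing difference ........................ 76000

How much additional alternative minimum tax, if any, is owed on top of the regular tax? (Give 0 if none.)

0

Alternative minimum tax:
  Adjusted income: 716500 + 209300 + 76000 = 1001800
  Less exemption 103000 → base 898800
  898800 × 11% = 98868

Regular tax:
  500000 × 14% = 70000
  216500 × 26% = 56290
  → 126290

98868 ≤ 126290, so no add-on is due.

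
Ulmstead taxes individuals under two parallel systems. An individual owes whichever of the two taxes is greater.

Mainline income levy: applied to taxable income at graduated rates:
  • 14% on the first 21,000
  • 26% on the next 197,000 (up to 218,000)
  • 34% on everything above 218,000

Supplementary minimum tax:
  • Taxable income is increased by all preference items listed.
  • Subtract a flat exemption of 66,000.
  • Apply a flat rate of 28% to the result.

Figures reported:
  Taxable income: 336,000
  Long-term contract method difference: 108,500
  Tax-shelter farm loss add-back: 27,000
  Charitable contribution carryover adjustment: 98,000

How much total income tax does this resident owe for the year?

140,980

Mainline income levy:
  21,000 × 14% = 2,940
  197,000 × 26% = 51,220
  118,000 × 34% = 40,120
  → 94,280

Supplementary minimum tax:
  Adjusted income: 336,000 + 108,500 + 27,000 + 98,000 = 569,500
  Less exemption 66,000 → base 503,500
  503,500 × 28% = 140,980

140,980 > 94,280, so the supplementary minimum tax is the binding amount.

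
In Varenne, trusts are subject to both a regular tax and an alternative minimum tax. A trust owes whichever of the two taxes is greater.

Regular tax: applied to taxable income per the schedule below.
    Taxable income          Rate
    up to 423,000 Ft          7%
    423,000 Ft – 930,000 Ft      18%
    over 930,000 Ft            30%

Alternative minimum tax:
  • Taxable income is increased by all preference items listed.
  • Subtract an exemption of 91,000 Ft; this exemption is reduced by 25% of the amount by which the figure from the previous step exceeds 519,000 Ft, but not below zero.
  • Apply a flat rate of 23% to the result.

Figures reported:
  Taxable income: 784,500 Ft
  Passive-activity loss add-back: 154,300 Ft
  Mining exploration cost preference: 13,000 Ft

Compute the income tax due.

Alternative minimum tax:
  Adjusted income: 784,500 Ft + 154,300 Ft + 13,000 Ft = 951,800 Ft
  Exemption: 25% × (951,800 Ft − 519,000 Ft) = 108,200 Ft ≥ 91,000 Ft, so the exemption is fully phased out
  Base: 951,800 Ft − 0 Ft = 951,800 Ft
  951,800 Ft × 23% = 218,914 Ft

Regular tax:
  423,000 Ft × 7% = 29,610 Ft
  361,500 Ft × 18% = 65,070 Ft
  → 94,680 Ft

218,914 Ft > 94,680 Ft, so the alternative minimum tax is the binding amount.

218,914 Ft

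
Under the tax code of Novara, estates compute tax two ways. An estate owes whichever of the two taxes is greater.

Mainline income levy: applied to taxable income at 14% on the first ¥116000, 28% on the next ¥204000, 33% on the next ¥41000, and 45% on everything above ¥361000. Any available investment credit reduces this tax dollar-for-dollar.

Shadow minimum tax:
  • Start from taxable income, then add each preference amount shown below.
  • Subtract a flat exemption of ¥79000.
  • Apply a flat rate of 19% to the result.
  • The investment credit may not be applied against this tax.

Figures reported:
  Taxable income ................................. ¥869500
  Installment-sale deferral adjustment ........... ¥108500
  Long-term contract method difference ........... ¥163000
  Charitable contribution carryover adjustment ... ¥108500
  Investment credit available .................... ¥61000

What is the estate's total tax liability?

Mainline income levy:
  ¥116000 × 14% = ¥16240
  ¥204000 × 28% = ¥57120
  ¥41000 × 33% = ¥13530
  ¥508500 × 45% = ¥228825
  → ¥315715
  Less investment credit ¥61000 → ¥254715

Shadow minimum tax:
  Adjusted income: ¥869500 + ¥108500 + ¥163000 + ¥108500 = ¥1249500
  Less exemption ¥79000 → base ¥1170500
  ¥1170500 × 19% = ¥222395

¥254715 > ¥222395, so the mainline income levy governs.

¥254715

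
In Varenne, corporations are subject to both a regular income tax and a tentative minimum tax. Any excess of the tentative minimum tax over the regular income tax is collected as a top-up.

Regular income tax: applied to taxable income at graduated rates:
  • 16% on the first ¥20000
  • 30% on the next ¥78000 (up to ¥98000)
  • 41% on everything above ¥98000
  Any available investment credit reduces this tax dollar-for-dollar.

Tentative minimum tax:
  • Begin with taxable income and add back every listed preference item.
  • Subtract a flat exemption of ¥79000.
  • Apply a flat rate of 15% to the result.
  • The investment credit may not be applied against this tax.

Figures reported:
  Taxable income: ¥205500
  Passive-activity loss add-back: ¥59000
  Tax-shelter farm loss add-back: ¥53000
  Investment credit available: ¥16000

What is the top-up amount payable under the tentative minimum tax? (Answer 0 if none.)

Tentative minimum tax:
  Adjusted income: ¥205500 + ¥59000 + ¥53000 = ¥317500
  Less exemption ¥79000 → base ¥238500
  ¥238500 × 15% = ¥35775

Regular income tax:
  ¥20000 × 16% = ¥3200
  ¥78000 × 30% = ¥23400
  ¥107500 × 41% = ¥44075
  → ¥70675
  Less investment credit ¥16000 → ¥54675

¥35775 ≤ ¥54675, so no add-on is due.

¥0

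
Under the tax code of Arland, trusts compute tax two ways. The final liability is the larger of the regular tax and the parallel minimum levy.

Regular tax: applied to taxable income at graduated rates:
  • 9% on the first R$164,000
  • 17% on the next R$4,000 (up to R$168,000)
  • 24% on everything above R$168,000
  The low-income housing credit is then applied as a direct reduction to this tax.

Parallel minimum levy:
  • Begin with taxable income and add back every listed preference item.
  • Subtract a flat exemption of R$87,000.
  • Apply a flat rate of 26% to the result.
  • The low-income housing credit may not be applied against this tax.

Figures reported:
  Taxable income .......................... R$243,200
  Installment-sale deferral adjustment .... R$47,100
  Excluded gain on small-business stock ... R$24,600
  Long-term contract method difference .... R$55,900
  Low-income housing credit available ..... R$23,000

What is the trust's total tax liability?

R$73,788

Regular tax:
  R$164,000 × 9% = R$14,760
  R$4,000 × 17% = R$680
  R$75,200 × 24% = R$18,048
  → R$33,488
  Less low-income housing credit R$23,000 → R$10,488

Parallel minimum levy:
  Adjusted income: R$243,200 + R$47,100 + R$24,600 + R$55,900 = R$370,800
  Less exemption R$87,000 → base R$283,800
  R$283,800 × 26% = R$73,788

R$73,788 > R$10,488, so the parallel minimum levy is the binding amount.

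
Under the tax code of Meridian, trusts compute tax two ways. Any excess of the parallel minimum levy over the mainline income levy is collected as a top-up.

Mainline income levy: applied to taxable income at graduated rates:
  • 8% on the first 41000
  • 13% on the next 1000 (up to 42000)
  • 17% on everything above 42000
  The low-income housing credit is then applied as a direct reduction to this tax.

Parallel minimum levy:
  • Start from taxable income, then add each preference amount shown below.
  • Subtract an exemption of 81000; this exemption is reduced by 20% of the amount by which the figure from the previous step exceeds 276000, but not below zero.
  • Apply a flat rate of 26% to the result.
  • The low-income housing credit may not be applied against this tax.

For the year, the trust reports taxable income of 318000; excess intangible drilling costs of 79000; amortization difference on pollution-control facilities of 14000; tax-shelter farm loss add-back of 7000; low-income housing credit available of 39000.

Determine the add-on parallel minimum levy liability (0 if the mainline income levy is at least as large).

Mainline income levy:
  41000 × 8% = 3280
  1000 × 13% = 130
  276000 × 17% = 46920
  → 50330
  Less low-income housing credit 39000 → 11330

Parallel minimum levy:
  Adjusted income: 318000 + 79000 + 14000 + 7000 = 418000
  Exemption: 81000 − 20% × (418000 − 276000) = 81000 − 28400 = 52600
  Base: 418000 − 52600 = 365400
  365400 × 26% = 95004

Excess of parallel minimum levy over mainline income levy: 95004 − 11330 = 83674.

83674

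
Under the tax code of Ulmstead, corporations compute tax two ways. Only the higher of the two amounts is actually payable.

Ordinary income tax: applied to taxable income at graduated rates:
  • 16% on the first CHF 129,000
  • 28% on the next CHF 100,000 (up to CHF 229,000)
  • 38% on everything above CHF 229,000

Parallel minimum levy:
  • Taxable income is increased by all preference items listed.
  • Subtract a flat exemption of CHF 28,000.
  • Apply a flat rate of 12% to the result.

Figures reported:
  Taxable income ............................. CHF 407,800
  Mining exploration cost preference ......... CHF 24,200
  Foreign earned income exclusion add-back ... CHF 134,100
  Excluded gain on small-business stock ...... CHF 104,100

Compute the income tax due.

CHF 116,584

Parallel minimum levy:
  Adjusted income: CHF 407,800 + CHF 24,200 + CHF 134,100 + CHF 104,100 = CHF 670,200
  Less exemption CHF 28,000 → base CHF 642,200
  CHF 642,200 × 12% = CHF 77,064

Ordinary income tax:
  CHF 129,000 × 16% = CHF 20,640
  CHF 100,000 × 28% = CHF 28,000
  CHF 178,800 × 38% = CHF 67,944
  → CHF 116,584

CHF 116,584 > CHF 77,064, so the ordinary income tax governs.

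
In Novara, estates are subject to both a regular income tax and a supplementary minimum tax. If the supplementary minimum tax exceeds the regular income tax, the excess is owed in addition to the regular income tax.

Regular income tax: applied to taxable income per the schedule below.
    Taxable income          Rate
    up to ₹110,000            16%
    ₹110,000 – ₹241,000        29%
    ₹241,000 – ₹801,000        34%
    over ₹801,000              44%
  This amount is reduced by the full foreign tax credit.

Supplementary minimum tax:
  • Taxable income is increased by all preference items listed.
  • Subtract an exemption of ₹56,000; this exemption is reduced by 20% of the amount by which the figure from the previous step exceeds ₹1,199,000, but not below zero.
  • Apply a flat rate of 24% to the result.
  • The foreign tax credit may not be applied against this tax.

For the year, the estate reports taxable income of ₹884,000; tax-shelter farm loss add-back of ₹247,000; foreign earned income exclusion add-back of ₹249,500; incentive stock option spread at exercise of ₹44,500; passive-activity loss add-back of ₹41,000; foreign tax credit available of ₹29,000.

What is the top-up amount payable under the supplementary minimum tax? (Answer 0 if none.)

Regular income tax:
  ₹110,000 × 16% = ₹17,600
  ₹131,000 × 29% = ₹37,990
  ₹560,000 × 34% = ₹190,400
  ₹83,000 × 44% = ₹36,520
  → ₹282,510
  Less foreign tax credit ₹29,000 → ₹253,510

Supplementary minimum tax:
  Adjusted income: ₹884,000 + ₹247,000 + ₹249,500 + ₹44,500 + ₹41,000 = ₹1,466,000
  Exemption: ₹56,000 − 20% × (₹1,466,000 − ₹1,199,000) = ₹56,000 − ₹53,400 = ₹2,600
  Base: ₹1,466,000 − ₹2,600 = ₹1,463,400
  ₹1,463,400 × 24% = ₹351,216

Excess of supplementary minimum tax over regular income tax: ₹351,216 − ₹253,510 = ₹97,706.

₹97,706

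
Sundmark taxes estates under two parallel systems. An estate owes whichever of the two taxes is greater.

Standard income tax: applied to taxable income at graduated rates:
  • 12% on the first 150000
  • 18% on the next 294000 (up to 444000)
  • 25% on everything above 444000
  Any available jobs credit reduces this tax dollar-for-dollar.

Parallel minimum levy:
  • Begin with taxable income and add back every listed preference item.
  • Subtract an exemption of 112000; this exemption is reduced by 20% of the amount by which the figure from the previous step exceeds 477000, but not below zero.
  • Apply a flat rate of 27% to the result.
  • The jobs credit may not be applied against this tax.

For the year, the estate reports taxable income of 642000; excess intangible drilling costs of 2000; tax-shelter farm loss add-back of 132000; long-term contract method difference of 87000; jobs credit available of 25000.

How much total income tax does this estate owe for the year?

Parallel minimum levy:
  Adjusted income: 642000 + 2000 + 132000 + 87000 = 863000
  Exemption: 112000 − 20% × (863000 − 477000) = 112000 − 77200 = 34800
  Base: 863000 − 34800 = 828200
  828200 × 27% = 223614

Standard income tax:
  150000 × 12% = 18000
  294000 × 18% = 52920
  198000 × 25% = 49500
  → 120420
  Less jobs credit 25000 → 95420

223614 > 95420, so the parallel minimum levy is the binding amount.

223614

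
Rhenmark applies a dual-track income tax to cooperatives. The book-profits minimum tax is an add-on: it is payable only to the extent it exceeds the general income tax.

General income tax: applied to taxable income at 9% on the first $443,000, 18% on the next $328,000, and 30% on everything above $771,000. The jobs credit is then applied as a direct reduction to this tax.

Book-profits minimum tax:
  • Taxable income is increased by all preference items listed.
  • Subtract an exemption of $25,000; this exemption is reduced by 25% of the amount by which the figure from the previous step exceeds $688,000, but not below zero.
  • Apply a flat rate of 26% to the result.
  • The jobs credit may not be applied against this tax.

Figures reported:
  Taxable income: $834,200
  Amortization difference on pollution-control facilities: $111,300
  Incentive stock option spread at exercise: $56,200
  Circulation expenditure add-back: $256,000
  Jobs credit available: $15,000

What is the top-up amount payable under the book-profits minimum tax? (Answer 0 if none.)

General income tax:
  $443,000 × 9% = $39,870
  $328,000 × 18% = $59,040
  $63,200 × 30% = $18,960
  → $117,870
  Less jobs credit $15,000 → $102,870

Book-profits minimum tax:
  Adjusted income: $834,200 + $111,300 + $56,200 + $256,000 = $1,257,700
  Exemption: 25% × ($1,257,700 − $688,000) = $142,425 ≥ $25,000, so the exemption is fully phased out
  Base: $1,257,700 − $0 = $1,257,700
  $1,257,700 × 26% = $327,002

Excess of book-profits minimum tax over general income tax: $327,002 − $102,870 = $224,132.

$224,132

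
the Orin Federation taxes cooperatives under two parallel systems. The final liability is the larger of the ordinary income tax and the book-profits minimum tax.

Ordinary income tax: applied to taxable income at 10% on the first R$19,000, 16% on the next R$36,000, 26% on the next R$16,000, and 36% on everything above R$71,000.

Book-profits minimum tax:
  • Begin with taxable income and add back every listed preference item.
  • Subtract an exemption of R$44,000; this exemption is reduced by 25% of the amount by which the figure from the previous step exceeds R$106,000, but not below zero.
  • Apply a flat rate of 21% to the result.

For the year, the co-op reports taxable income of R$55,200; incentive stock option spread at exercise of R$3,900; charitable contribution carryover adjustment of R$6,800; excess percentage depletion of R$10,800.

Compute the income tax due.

R$7,712

Book-profits minimum tax:
  Adjusted income: R$55,200 + R$3,900 + R$6,800 + R$10,800 = R$76,700
  Exemption: R$76,700 ≤ R$106,000, so full R$44,000 applies
  Base: R$76,700 − R$44,000 = R$32,700
  R$32,700 × 21% = R$6,867

Ordinary income tax:
  R$19,000 × 10% = R$1,900
  R$36,000 × 16% = R$5,760
  R$200 × 26% = R$52
  → R$7,712

R$7,712 > R$6,867, so the ordinary income tax governs.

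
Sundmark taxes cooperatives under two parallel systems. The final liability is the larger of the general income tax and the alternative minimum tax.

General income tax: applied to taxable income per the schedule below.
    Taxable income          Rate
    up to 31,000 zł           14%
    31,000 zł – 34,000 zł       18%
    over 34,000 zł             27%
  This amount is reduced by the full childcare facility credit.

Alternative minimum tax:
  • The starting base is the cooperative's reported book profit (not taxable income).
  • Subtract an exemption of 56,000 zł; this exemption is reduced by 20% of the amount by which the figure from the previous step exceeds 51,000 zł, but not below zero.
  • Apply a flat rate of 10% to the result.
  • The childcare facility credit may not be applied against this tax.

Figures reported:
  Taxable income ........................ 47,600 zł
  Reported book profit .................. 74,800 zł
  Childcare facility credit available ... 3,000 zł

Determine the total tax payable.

5,552 zł

General income tax:
  31,000 zł × 14% = 4,340 zł
  3,000 zł × 18% = 540 zł
  13,600 zł × 27% = 3,672 zł
  → 8,552 zł
  Less childcare facility credit 3,000 zł → 5,552 zł

Alternative minimum tax:
  Base (reported book profit): 74,800 zł
  Exemption: 56,000 zł − 20% × (74,800 zł − 51,000 zł) = 56,000 zł − 4,760 zł = 51,240 zł
  Base: 74,800 zł − 51,240 zł = 23,560 zł
  23,560 zł × 10% = 2,356 zł

5,552 zł > 2,356 zł, so the general income tax governs.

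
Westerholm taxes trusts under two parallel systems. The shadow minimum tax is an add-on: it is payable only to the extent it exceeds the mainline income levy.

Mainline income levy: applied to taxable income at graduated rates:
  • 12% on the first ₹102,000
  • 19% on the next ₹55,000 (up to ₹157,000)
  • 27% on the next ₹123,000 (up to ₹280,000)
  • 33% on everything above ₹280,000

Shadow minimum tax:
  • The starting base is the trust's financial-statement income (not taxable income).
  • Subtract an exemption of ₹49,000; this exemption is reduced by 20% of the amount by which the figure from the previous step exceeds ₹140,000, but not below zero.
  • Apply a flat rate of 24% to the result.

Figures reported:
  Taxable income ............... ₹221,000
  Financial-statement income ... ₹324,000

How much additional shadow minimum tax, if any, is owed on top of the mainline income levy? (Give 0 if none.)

₹34,862

Mainline income levy:
  ₹102,000 × 12% = ₹12,240
  ₹55,000 × 19% = ₹10,450
  ₹64,000 × 27% = ₹17,280
  → ₹39,970

Shadow minimum tax:
  Base (financial-statement income): ₹324,000
  Exemption: ₹49,000 − 20% × (₹324,000 − ₹140,000) = ₹49,000 − ₹36,800 = ₹12,200
  Base: ₹324,000 − ₹12,200 = ₹311,800
  ₹311,800 × 24% = ₹74,832

Excess of shadow minimum tax over mainline income levy: ₹74,832 − ₹39,970 = ₹34,862.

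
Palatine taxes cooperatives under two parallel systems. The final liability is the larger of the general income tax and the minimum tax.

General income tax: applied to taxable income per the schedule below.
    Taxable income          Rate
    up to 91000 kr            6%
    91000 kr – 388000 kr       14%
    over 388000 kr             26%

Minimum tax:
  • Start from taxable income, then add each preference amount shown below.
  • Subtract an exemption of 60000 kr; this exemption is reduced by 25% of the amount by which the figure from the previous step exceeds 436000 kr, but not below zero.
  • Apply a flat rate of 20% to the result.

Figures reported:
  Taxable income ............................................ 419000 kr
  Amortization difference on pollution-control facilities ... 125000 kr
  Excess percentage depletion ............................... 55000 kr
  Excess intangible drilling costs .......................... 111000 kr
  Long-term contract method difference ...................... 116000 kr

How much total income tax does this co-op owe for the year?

165200 kr

General income tax:
  91000 kr × 6% = 5460 kr
  297000 kr × 14% = 41580 kr
  31000 kr × 26% = 8060 kr
  → 55100 kr

Minimum tax:
  Adjusted income: 419000 kr + 125000 kr + 55000 kr + 111000 kr + 116000 kr = 826000 kr
  Exemption: 25% × (826000 kr − 436000 kr) = 97500 kr ≥ 60000 kr, so the exemption is fully phased out
  Base: 826000 kr − 0 kr = 826000 kr
  826000 kr × 20% = 165200 kr

165200 kr > 55100 kr, so the minimum tax is the binding amount.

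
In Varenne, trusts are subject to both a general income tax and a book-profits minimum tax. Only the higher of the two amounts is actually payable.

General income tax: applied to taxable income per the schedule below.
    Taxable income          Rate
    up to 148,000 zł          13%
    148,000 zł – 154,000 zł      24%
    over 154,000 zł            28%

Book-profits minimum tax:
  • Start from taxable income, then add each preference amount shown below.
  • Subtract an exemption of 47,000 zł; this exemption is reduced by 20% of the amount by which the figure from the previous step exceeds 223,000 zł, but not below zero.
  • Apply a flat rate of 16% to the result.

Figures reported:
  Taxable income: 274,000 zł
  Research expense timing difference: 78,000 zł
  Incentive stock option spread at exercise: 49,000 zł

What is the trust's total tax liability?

62,336 zł

Book-profits minimum tax:
  Adjusted income: 274,000 zł + 78,000 zł + 49,000 zł = 401,000 zł
  Exemption: 47,000 zł − 20% × (401,000 zł − 223,000 zł) = 47,000 zł − 35,600 zł = 11,400 zł
  Base: 401,000 zł − 11,400 zł = 389,600 zł
  389,600 zł × 16% = 62,336 zł

General income tax:
  148,000 zł × 13% = 19,240 zł
  6,000 zł × 24% = 1,440 zł
  120,000 zł × 28% = 33,600 zł
  → 54,280 zł

62,336 zł > 54,280 zł, so the book-profits minimum tax is the binding amount.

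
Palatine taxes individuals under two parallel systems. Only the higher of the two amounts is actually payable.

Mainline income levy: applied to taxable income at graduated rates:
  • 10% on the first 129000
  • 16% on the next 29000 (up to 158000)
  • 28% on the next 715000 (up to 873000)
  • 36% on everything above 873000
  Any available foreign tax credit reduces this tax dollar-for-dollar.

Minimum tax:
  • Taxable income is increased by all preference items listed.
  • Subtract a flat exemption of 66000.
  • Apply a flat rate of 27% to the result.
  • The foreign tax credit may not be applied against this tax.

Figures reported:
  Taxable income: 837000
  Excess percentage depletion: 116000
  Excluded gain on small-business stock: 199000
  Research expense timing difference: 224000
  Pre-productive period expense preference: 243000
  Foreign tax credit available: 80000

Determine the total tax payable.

Mainline income levy:
  129000 × 10% = 12900
  29000 × 16% = 4640
  679000 × 28% = 190120
  → 207660
  Less foreign tax credit 80000 → 127660

Minimum tax:
  Adjusted income: 837000 + 116000 + 199000 + 224000 + 243000 = 1619000
  Less exemption 66000 → base 1553000
  1553000 × 27% = 419310

419310 > 127660, so the minimum tax is the binding amount.

419310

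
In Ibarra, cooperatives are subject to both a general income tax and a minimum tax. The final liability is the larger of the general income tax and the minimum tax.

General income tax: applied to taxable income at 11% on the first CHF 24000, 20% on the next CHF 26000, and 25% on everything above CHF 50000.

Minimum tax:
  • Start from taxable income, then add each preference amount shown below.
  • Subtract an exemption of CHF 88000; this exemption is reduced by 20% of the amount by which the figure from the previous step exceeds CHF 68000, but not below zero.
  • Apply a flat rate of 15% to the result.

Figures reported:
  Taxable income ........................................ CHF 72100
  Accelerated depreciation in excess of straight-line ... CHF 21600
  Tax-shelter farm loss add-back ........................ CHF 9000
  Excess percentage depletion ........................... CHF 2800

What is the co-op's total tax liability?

CHF 13365

General income tax:
  CHF 24000 × 11% = CHF 2640
  CHF 26000 × 20% = CHF 5200
  CHF 22100 × 25% = CHF 5525
  → CHF 13365

Minimum tax:
  Adjusted income: CHF 72100 + CHF 21600 + CHF 9000 + CHF 2800 = CHF 105500
  Exemption: CHF 88000 − 20% × (CHF 105500 − CHF 68000) = CHF 88000 − CHF 7500 = CHF 80500
  Base: CHF 105500 − CHF 80500 = CHF 25000
  CHF 25000 × 15% = CHF 3750

CHF 13365 > CHF 3750, so the general income tax governs.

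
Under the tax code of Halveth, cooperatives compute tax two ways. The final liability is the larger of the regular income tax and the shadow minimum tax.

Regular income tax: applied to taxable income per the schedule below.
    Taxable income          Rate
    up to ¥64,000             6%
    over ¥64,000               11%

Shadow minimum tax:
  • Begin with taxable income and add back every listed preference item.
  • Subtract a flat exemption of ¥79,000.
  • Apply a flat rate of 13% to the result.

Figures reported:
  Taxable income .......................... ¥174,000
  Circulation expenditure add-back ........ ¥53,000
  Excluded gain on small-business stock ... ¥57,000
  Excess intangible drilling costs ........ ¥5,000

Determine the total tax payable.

Regular income tax:
  ¥64,000 × 6% = ¥3,840
  ¥110,000 × 11% = ¥12,100
  → ¥15,940

Shadow minimum tax:
  Adjusted income: ¥174,000 + ¥53,000 + ¥57,000 + ¥5,000 = ¥289,000
  Less exemption ¥79,000 → base ¥210,000
  ¥210,000 × 13% = ¥27,300

¥27,300 > ¥15,940, so the shadow minimum tax is the binding amount.

¥27,300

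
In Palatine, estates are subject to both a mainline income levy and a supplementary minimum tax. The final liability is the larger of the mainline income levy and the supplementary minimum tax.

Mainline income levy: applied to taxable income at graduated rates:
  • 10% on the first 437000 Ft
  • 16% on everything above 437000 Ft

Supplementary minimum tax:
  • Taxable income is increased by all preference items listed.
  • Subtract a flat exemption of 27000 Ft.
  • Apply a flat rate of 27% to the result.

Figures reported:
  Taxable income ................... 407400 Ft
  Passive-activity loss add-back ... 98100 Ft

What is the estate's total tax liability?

Supplementary minimum tax:
  Adjusted income: 407400 Ft + 98100 Ft = 505500 Ft
  Less exemption 27000 Ft → base 478500 Ft
  478500 Ft × 27% = 129195 Ft

Mainline income levy:
  407400 Ft × 10% = 40740 Ft

129195 Ft > 40740 Ft, so the supplementary minimum tax is the binding amount.

129195 Ft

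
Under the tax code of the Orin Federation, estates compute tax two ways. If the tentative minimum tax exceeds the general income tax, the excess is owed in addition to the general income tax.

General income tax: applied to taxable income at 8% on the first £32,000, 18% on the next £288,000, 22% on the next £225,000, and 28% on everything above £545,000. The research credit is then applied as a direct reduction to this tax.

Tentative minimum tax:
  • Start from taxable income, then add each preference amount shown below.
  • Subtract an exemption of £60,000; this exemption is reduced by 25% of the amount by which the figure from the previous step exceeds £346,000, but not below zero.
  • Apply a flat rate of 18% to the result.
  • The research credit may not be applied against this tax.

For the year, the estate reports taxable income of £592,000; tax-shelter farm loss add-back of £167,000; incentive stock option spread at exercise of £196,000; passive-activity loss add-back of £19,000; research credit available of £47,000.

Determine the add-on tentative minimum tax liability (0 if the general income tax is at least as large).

General income tax:
  £32,000 × 8% = £2,560
  £288,000 × 18% = £51,840
  £225,000 × 22% = £49,500
  £47,000 × 28% = £13,160
  → £117,060
  Less research credit £47,000 → £70,060

Tentative minimum tax:
  Adjusted income: £592,000 + £167,000 + £196,000 + £19,000 = £974,000
  Exemption: 25% × (£974,000 − £346,000) = £157,000 ≥ £60,000, so the exemption is fully phased out
  Base: £974,000 − £0 = £974,000
  £974,000 × 18% = £175,320

Excess of tentative minimum tax over general income tax: £175,320 − £70,060 = £105,260.

£105,260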